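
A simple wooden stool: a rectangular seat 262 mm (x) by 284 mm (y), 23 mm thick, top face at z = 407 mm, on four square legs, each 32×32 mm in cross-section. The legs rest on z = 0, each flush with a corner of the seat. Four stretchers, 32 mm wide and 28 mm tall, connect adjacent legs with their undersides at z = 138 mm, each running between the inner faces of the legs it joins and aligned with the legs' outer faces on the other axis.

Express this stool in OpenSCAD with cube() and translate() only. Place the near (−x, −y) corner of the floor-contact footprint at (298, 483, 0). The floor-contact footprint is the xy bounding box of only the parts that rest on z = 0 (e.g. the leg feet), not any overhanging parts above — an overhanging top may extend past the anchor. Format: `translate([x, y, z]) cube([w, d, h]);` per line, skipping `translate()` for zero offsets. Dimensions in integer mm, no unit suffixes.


// leg_h = 407 - 23 = 384
// stretcher span = 262 - 2*32 = 198
translate([298, 483, 384]) cube([262, 284, 23]);
translate([298, 483, 0]) cube([32, 32, 384]);
translate([528, 483, 0]) cube([32, 32, 384]);
translate([298, 735, 0]) cube([32, 32, 384]);
translate([528, 735, 0]) cube([32, 32, 384]);
translate([330, 483, 138]) cube([198, 32, 28]);
translate([330, 735, 138]) cube([198, 32, 28]);
translate([298, 515, 138]) cube([32, 220, 28]);
translate([528, 515, 138]) cube([32, 220, 28]);


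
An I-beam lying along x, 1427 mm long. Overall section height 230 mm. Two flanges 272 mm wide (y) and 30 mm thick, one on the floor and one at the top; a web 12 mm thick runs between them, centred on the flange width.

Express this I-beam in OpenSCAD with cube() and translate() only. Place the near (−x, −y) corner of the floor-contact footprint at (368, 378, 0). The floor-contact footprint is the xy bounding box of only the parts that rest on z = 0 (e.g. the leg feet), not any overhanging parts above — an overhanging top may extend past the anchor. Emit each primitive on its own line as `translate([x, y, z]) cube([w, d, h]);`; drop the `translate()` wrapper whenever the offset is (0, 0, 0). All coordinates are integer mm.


translate([368, 378, 0]) cube([1427, 272, 30]);
translate([368, 508, 30]) cube([1427, 12, 170]);
translate([368, 378, 200]) cube([1427, 272, 30]);


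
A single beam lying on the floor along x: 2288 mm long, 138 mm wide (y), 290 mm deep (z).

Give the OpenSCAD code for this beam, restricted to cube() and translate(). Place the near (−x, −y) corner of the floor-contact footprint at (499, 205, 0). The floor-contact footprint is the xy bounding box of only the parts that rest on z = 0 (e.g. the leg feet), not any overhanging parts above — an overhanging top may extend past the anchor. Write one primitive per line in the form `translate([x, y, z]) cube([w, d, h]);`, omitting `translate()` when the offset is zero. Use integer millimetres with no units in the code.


translate([499, 205, 0]) cube([2288, 138, 290]);


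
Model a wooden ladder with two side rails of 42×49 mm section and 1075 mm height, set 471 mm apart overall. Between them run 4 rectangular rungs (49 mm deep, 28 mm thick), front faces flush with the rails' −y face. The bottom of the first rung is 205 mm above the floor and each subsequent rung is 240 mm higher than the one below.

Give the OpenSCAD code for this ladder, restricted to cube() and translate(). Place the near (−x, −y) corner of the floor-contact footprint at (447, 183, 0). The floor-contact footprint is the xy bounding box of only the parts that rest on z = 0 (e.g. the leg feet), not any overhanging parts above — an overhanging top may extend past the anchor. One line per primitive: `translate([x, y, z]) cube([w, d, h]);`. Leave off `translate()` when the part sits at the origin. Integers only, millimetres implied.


// rung span = 471 - 2*42 = 387
// rung[k] z = 205 + k*240
translate([447, 183, 0]) cube([42, 49, 1075]);
translate([876, 183, 0]) cube([42, 49, 1075]);
translate([489, 183, 205]) cube([387, 49, 28]);
translate([489, 183, 445]) cube([387, 49, 28]);
translate([489, 183, 685]) cube([387, 49, 28]);
translate([489, 183, 925]) cube([387, 49, 28]);


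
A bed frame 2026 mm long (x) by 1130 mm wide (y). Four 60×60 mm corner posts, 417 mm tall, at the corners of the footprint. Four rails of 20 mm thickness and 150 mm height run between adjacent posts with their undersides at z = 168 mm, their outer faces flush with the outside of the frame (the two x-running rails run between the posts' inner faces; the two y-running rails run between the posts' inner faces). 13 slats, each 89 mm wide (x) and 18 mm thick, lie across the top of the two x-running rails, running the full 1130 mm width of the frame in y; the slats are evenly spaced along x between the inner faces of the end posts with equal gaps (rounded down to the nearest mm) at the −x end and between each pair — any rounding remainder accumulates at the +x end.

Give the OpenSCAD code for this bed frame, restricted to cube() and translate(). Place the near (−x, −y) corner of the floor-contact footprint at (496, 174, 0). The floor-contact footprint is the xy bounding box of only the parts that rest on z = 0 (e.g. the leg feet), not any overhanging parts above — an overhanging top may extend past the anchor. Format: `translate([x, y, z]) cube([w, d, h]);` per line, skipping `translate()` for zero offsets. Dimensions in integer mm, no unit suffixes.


// slat z = rail_z + rail_h = 168 + 150 = 318
// slat gap = ⌊(1906 − 13·89) / 14⌋ = 53
translate([496, 174, 0]) cube([60, 60, 417]);
translate([496, 1244, 0]) cube([60, 60, 417]);
translate([2462, 174, 0]) cube([60, 60, 417]);
translate([2462, 1244, 0]) cube([60, 60, 417]);
translate([556, 174, 168]) cube([1906, 20, 150]);
translate([556, 1284, 168]) cube([1906, 20, 150]);
translate([496, 234, 168]) cube([20, 1010, 150]);
translate([2502, 234, 168]) cube([20, 1010, 150]);
translate([609, 174, 318]) cube([89, 1130, 18]);
translate([751, 174, 318]) cube([89, 1130, 18]);
translate([893, 174, 318]) cube([89, 1130, 18]);
translate([1035, 174, 318]) cube([89, 1130, 18]);
translate([1177, 174, 318]) cube([89, 1130, 18]);
translate([1319, 174, 318]) cube([89, 1130, 18]);
translate([1461, 174, 318]) cube([89, 1130, 18]);
translate([1603, 174, 318]) cube([89, 1130, 18]);
translate([1745, 174, 318]) cube([89, 1130, 18]);
translate([1887, 174, 318]) cube([89, 1130, 18]);
translate([2029, 174, 318]) cube([89, 1130, 18]);
translate([2171, 174, 318]) cube([89, 1130, 18]);
translate([2313, 174, 318]) cube([89, 1130, 18]);


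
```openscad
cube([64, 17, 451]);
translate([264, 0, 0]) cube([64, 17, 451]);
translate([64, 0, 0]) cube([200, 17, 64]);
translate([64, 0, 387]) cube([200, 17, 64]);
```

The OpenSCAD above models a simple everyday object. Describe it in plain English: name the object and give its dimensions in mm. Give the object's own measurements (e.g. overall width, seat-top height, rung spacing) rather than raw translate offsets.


A rectangular picture frame lying in the x–z plane (depth along y). The opening is 200 mm wide (x) by 323 mm tall (z), surrounded by a border 64 mm wide on all four sides. The frame is 17 mm deep and is made of two full-height vertical stiles with two horizontal rails fitted between them.


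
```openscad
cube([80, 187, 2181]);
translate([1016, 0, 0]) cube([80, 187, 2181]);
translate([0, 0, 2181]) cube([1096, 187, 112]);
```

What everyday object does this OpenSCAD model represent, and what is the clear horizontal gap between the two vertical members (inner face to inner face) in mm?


A door frame. The clear opening width is 936 mm.

Two 2181 mm tall posts with a header on top — a door frame. The left jamb is 80 mm wide at x = 0; the right jamb starts at x = 1016. The clear opening is 1016 − 80 = 936 mm.


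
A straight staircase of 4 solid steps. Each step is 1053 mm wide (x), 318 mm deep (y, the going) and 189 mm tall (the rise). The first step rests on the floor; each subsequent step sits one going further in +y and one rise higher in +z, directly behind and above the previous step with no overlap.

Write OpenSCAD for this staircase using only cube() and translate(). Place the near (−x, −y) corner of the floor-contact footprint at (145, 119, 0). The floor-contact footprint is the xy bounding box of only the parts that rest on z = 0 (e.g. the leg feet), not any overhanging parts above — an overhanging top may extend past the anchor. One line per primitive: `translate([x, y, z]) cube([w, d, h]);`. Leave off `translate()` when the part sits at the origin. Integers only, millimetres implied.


translate([145, 119, 0]) cube([1053, 318, 189]);
translate([145, 437, 189]) cube([1053, 318, 189]);
translate([145, 755, 378]) cube([1053, 318, 189]);
translate([145, 1073, 567]) cube([1053, 318, 189]);


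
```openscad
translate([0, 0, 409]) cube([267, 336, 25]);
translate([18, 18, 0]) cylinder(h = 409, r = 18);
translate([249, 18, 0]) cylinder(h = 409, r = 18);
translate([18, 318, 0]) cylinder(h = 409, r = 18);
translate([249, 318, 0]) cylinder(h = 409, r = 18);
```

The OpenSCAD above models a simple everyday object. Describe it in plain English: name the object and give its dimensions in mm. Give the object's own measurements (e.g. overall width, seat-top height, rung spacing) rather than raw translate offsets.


A simple wooden stool: a rectangular seat 267 mm (x) by 336 mm (y), 25 mm thick, top face at z = 434 mm, on four round legs, each 36 mm in diameter. The legs rest on z = 0, each leg's axis is inset half a diameter from the nearest pair of seat edges (so the leg's bounding box is flush with the corner).


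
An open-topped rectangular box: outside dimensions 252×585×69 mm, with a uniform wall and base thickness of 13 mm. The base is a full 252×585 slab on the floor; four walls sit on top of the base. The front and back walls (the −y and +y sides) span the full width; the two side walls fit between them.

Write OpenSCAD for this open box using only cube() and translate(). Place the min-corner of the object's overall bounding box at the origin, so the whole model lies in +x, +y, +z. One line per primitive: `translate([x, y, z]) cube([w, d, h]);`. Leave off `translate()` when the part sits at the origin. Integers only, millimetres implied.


cube([252, 585, 13]);
translate([0, 0, 13]) cube([252, 13, 56]);
translate([0, 572, 13]) cube([252, 13, 56]);
translate([0, 13, 13]) cube([13, 559, 56]);
translate([239, 13, 13]) cube([13, 559, 56]);


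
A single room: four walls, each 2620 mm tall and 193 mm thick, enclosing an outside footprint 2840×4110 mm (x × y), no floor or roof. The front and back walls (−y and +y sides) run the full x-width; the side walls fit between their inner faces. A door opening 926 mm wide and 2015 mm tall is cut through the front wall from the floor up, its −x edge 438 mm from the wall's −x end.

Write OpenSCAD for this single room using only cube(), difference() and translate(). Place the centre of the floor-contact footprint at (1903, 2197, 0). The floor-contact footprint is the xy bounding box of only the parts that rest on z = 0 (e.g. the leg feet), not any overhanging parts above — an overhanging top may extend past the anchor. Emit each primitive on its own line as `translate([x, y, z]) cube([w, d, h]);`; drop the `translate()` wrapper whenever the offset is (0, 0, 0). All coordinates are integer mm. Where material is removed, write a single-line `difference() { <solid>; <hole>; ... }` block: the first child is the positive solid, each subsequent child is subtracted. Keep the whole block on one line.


difference() { translate([483, 142, 0]) cube([2840, 193, 2620]); translate([921, 142, 0]) cube([926, 193, 2015]); }
translate([483, 4059, 0]) cube([2840, 193, 2620]);
translate([483, 335, 0]) cube([193, 3724, 2620]);
translate([3130, 335, 0]) cube([193, 3724, 2620]);


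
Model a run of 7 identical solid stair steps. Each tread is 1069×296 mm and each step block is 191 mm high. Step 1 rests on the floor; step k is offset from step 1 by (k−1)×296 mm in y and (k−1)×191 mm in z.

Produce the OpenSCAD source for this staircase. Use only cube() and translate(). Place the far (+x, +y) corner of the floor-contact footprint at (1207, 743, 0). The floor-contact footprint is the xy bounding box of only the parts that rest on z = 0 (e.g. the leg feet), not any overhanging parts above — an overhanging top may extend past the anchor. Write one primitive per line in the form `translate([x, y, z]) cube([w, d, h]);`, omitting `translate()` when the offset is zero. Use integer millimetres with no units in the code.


translate([138, 447, 0]) cube([1069, 296, 191]);
translate([138, 743, 191]) cube([1069, 296, 191]);
translate([138, 1039, 382]) cube([1069, 296, 191]);
translate([138, 1335, 573]) cube([1069, 296, 191]);
translate([138, 1631, 764]) cube([1069, 296, 191]);
translate([138, 1927, 955]) cube([1069, 296, 191]);
translate([138, 2223, 1146]) cube([1069, 296, 191]);


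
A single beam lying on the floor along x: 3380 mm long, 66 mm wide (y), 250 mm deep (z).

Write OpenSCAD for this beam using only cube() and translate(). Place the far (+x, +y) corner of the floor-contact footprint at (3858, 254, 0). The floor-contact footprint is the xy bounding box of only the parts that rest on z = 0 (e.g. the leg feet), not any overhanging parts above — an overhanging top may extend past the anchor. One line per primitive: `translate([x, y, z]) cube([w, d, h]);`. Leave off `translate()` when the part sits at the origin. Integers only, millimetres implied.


translate([478, 188, 0]) cube([3380, 66, 250]);


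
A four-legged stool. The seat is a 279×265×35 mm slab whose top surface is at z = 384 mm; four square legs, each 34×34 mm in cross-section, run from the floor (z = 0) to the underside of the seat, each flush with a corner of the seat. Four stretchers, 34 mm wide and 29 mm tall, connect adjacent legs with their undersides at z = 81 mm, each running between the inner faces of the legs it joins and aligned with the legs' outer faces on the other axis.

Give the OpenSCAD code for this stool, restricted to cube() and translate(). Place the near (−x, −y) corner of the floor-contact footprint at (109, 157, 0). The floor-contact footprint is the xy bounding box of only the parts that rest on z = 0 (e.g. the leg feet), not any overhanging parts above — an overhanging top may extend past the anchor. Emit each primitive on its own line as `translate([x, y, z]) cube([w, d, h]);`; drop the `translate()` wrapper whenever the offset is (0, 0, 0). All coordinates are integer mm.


// leg_h = 384 - 35 = 349
// stretcher span = 279 - 2*34 = 211
translate([109, 157, 349]) cube([279, 265, 35]);
translate([109, 157, 0]) cube([34, 34, 349]);
translate([354, 157, 0]) cube([34, 34, 349]);
translate([109, 388, 0]) cube([34, 34, 349]);
translate([354, 388, 0]) cube([34, 34, 349]);
translate([143, 157, 81]) cube([211, 34, 29]);
translate([143, 388, 81]) cube([211, 34, 29]);
translate([109, 191, 81]) cube([34, 197, 29]);
translate([354, 191, 81]) cube([34, 197, 29]);


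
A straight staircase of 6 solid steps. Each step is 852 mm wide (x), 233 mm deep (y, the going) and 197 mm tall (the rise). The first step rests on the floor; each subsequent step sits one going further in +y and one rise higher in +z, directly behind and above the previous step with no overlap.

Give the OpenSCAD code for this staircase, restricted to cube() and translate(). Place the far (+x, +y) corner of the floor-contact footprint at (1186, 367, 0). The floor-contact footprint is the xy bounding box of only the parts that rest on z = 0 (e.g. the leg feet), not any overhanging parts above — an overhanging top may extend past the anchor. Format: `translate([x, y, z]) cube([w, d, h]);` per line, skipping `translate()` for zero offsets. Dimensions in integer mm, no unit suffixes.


translate([334, 134, 0]) cube([852, 233, 197]);
translate([334, 367, 197]) cube([852, 233, 197]);
translate([334, 600, 394]) cube([852, 233, 197]);
translate([334, 833, 591]) cube([852, 233, 197]);
translate([334, 1066, 788]) cube([852, 233, 197]);
translate([334, 1299, 985]) cube([852, 233, 197]);


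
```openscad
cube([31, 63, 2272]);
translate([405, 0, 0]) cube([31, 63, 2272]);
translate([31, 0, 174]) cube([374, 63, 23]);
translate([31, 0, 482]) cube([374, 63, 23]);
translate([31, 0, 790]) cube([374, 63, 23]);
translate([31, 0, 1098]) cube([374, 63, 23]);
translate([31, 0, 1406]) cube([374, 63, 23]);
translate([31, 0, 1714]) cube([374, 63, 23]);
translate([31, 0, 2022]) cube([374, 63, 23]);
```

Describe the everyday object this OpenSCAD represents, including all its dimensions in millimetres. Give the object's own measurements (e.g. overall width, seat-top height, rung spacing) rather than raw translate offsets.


A straight ladder. Two 31×63 mm vertical rails, 2272 mm tall, stand 436 mm apart (outside-to-outside) with their front faces coplanar on the −y side. 7 rungs, each 63 mm deep and 23 mm tall, span between the inner faces of the rails, front faces flush with the rails. The lowest rung's underside is at z = 174 mm and rungs are spaced 308 mm apart (underside to underside).


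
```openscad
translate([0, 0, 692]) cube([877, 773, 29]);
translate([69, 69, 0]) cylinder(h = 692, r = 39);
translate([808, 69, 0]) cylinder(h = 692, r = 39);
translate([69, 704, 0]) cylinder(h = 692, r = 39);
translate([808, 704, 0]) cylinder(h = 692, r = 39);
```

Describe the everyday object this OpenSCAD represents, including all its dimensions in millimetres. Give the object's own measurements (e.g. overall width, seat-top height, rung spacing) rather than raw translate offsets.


A table: top 877 mm (x) × 773 mm (y), 29 mm thick, upper face at z = 721 mm, on four round legs of 78 mm diameter, each leg's bounding box inset 30 mm from the nearest pair of top edges from z = 0 to the bottom of the top.


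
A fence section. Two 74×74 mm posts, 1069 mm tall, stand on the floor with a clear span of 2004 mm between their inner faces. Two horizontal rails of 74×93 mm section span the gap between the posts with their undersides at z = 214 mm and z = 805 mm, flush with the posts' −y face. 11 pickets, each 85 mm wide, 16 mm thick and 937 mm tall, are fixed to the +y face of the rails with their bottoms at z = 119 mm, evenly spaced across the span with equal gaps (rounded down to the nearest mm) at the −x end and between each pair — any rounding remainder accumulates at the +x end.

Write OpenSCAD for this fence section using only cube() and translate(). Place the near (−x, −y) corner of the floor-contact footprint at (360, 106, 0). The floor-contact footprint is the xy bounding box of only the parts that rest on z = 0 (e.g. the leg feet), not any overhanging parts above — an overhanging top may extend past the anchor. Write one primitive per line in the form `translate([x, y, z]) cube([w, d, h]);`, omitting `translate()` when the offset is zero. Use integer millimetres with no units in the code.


translate([360, 106, 0]) cube([74, 74, 1069]);
translate([2438, 106, 0]) cube([74, 74, 1069]);
translate([434, 106, 214]) cube([2004, 74, 93]);
translate([434, 106, 805]) cube([2004, 74, 93]);
translate([523, 180, 119]) cube([85, 16, 937]);
translate([697, 180, 119]) cube([85, 16, 937]);
translate([871, 180, 119]) cube([85, 16, 937]);
translate([1045, 180, 119]) cube([85, 16, 937]);
translate([1219, 180, 119]) cube([85, 16, 937]);
translate([1393, 180, 119]) cube([85, 16, 937]);
translate([1567, 180, 119]) cube([85, 16, 937]);
translate([1741, 180, 119]) cube([85, 16, 937]);
translate([1915, 180, 119]) cube([85, 16, 937]);
translate([2089, 180, 119]) cube([85, 16, 937]);
translate([2263, 180, 119]) cube([85, 16, 937]);


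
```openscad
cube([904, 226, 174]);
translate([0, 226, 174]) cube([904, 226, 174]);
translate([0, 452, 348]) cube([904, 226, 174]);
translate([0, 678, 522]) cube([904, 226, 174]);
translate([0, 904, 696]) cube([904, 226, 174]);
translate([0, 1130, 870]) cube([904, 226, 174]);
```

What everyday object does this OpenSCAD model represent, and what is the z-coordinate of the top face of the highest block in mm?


A staircase. The total rise is 1044 mm.

6 identical blocks, each offset up and back from the previous — a staircase. Each step is 174 mm tall and there are 6 of them, so the total rise is 6 × 174 = 1044 mm.


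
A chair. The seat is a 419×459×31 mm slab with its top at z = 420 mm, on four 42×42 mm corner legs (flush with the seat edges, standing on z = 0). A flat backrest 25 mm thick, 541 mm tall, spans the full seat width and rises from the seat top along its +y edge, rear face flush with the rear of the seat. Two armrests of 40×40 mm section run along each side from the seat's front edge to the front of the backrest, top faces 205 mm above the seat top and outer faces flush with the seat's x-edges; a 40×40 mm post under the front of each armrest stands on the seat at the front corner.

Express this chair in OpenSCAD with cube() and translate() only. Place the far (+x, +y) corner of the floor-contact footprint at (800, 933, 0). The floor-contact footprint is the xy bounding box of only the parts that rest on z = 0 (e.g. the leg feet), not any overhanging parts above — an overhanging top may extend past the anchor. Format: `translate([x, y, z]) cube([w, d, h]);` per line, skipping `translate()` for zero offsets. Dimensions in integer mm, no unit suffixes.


// leg_h = 420 - 31 = 389
// arm post h = 205 - 40 = 165
translate([381, 474, 389]) cube([419, 459, 31]);
translate([381, 474, 0]) cube([42, 42, 389]);
translate([758, 474, 0]) cube([42, 42, 389]);
translate([381, 891, 0]) cube([42, 42, 389]);
translate([758, 891, 0]) cube([42, 42, 389]);
translate([381, 908, 420]) cube([419, 25, 541]);
translate([381, 474, 585]) cube([40, 434, 40]);
translate([760, 474, 585]) cube([40, 434, 40]);
translate([381, 474, 420]) cube([40, 40, 165]);
translate([760, 474, 420]) cube([40, 40, 165]);


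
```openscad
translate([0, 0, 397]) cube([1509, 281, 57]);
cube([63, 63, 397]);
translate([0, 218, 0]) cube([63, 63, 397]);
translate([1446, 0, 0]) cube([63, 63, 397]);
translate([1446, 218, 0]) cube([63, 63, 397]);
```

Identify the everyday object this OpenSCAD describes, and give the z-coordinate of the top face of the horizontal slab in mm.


A bench. The seat-top height is 454 mm.

A long slab on four corner posts — a bench. The slab sits at z = 397 with thickness 57, so the top is 397 + 57 = 454 mm.


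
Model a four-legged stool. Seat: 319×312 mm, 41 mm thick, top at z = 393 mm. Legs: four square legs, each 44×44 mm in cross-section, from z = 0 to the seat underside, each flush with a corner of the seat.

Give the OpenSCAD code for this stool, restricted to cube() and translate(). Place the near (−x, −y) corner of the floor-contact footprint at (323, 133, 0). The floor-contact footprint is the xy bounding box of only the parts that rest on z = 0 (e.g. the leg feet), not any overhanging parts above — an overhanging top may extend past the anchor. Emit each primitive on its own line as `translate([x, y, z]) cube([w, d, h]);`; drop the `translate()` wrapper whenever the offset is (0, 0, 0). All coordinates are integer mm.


translate([323, 133, 352]) cube([319, 312, 41]);
translate([323, 133, 0]) cube([44, 44, 352]);
translate([598, 133, 0]) cube([44, 44, 352]);
translate([323, 401, 0]) cube([44, 44, 352]);
translate([598, 401, 0]) cube([44, 44, 352]);


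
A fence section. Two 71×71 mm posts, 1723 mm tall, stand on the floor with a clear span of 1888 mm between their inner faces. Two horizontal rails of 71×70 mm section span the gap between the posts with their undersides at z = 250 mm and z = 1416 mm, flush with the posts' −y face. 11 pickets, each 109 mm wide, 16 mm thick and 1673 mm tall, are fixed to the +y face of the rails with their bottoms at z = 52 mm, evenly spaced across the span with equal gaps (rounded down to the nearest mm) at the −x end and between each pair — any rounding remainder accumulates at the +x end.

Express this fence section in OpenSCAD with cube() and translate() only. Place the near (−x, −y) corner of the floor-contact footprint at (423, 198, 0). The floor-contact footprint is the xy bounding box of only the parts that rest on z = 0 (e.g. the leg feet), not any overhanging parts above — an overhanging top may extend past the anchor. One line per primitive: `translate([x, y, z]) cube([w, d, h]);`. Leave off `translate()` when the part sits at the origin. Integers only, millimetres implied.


translate([423, 198, 0]) cube([71, 71, 1723]);
translate([2382, 198, 0]) cube([71, 71, 1723]);
translate([494, 198, 250]) cube([1888, 71, 70]);
translate([494, 198, 1416]) cube([1888, 71, 70]);
translate([551, 269, 52]) cube([109, 16, 1673]);
translate([717, 269, 52]) cube([109, 16, 1673]);
translate([883, 269, 52]) cube([109, 16, 1673]);
translate([1049, 269, 52]) cube([109, 16, 1673]);
translate([1215, 269, 52]) cube([109, 16, 1673]);
translate([1381, 269, 52]) cube([109, 16, 1673]);
translate([1547, 269, 52]) cube([109, 16, 1673]);
translate([1713, 269, 52]) cube([109, 16, 1673]);
translate([1879, 269, 52]) cube([109, 16, 1673]);
translate([2045, 269, 52]) cube([109, 16, 1673]);
translate([2211, 269, 52]) cube([109, 16, 1673]);


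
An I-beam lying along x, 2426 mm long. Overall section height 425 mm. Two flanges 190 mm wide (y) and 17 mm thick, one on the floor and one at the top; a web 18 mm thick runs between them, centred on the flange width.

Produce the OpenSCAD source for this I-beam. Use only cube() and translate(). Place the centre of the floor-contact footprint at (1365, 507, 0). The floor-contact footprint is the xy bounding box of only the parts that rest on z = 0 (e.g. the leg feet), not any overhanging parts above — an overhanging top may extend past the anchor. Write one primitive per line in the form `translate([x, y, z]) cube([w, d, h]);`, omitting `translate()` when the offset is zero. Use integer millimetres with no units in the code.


translate([152, 412, 0]) cube([2426, 190, 17]);
translate([152, 498, 17]) cube([2426, 18, 391]);
translate([152, 412, 408]) cube([2426, 190, 17]);


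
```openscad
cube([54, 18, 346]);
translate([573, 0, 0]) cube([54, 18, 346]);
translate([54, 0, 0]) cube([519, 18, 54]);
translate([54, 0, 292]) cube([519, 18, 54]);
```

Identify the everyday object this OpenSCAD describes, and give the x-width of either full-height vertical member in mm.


A picture frame. The border width is 54 mm.

Four thin pieces enclosing a rectangular opening — a picture frame. The two full-height stiles are 346 mm tall; the top rail sits at z = 292 and is 54 mm tall, so the border above the opening is 346 − 292 = 54 mm, matching the stile x-width.


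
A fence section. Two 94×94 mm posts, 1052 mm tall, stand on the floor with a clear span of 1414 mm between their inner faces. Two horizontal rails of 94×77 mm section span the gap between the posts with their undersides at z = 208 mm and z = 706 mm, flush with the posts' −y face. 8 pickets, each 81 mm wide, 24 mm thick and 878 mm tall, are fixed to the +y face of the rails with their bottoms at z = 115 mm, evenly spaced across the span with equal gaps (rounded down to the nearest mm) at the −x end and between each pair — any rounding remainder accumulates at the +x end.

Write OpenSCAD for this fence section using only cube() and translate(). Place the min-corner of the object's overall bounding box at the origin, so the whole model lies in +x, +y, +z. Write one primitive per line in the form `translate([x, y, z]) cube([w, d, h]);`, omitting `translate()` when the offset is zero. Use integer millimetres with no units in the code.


cube([94, 94, 1052]);
translate([1508, 0, 0]) cube([94, 94, 1052]);
translate([94, 0, 208]) cube([1414, 94, 77]);
translate([94, 0, 706]) cube([1414, 94, 77]);
translate([179, 94, 115]) cube([81, 24, 878]);
translate([345, 94, 115]) cube([81, 24, 878]);
translate([511, 94, 115]) cube([81, 24, 878]);
translate([677, 94, 115]) cube([81, 24, 878]);
translate([843, 94, 115]) cube([81, 24, 878]);
translate([1009, 94, 115]) cube([81, 24, 878]);
translate([1175, 94, 115]) cube([81, 24, 878]);
translate([1341, 94, 115]) cube([81, 24, 878]);


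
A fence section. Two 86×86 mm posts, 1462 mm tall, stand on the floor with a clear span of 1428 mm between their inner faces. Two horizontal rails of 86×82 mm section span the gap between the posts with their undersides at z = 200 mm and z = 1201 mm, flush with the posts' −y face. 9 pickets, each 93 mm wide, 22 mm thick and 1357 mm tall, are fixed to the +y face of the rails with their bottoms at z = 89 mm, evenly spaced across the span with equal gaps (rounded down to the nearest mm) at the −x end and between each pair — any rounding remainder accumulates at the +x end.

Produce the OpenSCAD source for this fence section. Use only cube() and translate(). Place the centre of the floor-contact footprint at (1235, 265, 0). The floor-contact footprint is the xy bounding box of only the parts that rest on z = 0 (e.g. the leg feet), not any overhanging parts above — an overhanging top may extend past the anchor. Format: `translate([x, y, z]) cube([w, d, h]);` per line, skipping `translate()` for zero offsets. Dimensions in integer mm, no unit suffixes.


translate([435, 222, 0]) cube([86, 86, 1462]);
translate([1949, 222, 0]) cube([86, 86, 1462]);
translate([521, 222, 200]) cube([1428, 86, 82]);
translate([521, 222, 1201]) cube([1428, 86, 82]);
translate([580, 308, 89]) cube([93, 22, 1357]);
translate([732, 308, 89]) cube([93, 22, 1357]);
translate([884, 308, 89]) cube([93, 22, 1357]);
translate([1036, 308, 89]) cube([93, 22, 1357]);
translate([1188, 308, 89]) cube([93, 22, 1357]);
translate([1340, 308, 89]) cube([93, 22, 1357]);
translate([1492, 308, 89]) cube([93, 22, 1357]);
translate([1644, 308, 89]) cube([93, 22, 1357]);
translate([1796, 308, 89]) cube([93, 22, 1357]);


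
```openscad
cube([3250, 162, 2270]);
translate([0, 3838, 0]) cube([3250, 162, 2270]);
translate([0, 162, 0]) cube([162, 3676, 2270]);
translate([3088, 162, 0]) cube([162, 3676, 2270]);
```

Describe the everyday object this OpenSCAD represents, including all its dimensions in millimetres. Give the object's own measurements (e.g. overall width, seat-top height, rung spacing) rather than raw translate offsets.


The wall frame of a small rectangular building: four walls, each 2270 mm tall and 162 mm thick, enclosing a footprint 3250 mm (x) by 4000 mm (y) outside-to-outside, with no floor or roof. The front and back walls (the −y and +y sides) span the full width; the two side walls fit between them.


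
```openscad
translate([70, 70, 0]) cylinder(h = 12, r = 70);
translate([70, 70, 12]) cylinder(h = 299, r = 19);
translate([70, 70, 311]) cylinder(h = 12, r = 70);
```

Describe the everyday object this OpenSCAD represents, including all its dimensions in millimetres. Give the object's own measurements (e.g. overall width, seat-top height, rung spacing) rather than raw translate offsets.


A spool: two coaxial disc flanges of radius 70 mm and thickness 12 mm, joined by a core cylinder of radius 19 mm and height 299 mm. The lower flange rests on z = 0 and the three cylinders share a vertical axis.


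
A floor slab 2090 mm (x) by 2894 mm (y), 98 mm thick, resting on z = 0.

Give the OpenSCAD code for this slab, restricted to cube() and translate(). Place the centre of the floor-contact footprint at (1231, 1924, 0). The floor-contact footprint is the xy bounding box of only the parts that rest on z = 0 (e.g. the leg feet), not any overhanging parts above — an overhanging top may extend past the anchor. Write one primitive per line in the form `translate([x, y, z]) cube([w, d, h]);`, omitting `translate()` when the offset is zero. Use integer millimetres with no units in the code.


translate([186, 477, 0]) cube([2090, 2894, 98]);


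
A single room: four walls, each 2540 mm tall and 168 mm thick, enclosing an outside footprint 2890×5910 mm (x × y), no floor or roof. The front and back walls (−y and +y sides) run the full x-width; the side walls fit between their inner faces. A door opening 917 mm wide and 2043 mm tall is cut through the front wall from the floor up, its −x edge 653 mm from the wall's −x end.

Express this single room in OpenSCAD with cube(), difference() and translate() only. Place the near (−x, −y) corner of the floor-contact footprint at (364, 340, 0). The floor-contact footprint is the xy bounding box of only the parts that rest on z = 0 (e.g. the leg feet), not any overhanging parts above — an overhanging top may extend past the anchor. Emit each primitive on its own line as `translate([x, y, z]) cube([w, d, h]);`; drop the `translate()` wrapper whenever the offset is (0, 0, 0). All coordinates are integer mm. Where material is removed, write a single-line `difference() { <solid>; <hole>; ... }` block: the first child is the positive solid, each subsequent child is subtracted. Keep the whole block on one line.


difference() { translate([364, 340, 0]) cube([2890, 168, 2540]); translate([1017, 340, 0]) cube([917, 168, 2043]); }
translate([364, 6082, 0]) cube([2890, 168, 2540]);
translate([364, 508, 0]) cube([168, 5574, 2540]);
translate([3086, 508, 0]) cube([168, 5574, 2540]);


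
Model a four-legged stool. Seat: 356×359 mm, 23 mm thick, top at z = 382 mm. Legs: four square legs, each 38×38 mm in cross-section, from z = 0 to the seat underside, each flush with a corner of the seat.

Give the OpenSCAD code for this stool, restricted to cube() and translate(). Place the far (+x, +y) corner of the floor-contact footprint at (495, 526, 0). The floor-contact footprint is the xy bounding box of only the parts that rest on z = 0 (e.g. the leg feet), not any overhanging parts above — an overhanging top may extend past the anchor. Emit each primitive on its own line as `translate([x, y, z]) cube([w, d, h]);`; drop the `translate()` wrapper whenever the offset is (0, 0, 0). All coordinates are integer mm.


// leg_h = 382 - 23 = 359
translate([139, 167, 359]) cube([356, 359, 23]);
translate([139, 167, 0]) cube([38, 38, 359]);
translate([457, 167, 0]) cube([38, 38, 359]);
translate([139, 488, 0]) cube([38, 38, 359]);
translate([457, 488, 0]) cube([38, 38, 359]);


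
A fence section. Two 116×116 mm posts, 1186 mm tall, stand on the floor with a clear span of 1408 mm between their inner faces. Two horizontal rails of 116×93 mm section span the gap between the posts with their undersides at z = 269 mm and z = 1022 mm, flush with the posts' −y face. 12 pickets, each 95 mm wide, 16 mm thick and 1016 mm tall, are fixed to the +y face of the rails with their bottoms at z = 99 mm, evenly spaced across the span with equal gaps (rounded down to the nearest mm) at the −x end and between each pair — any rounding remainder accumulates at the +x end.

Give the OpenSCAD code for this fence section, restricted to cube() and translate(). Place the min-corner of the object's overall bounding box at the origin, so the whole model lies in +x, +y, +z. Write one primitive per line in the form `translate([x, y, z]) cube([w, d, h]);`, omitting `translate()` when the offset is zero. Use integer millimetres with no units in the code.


cube([116, 116, 1186]);
translate([1524, 0, 0]) cube([116, 116, 1186]);
translate([116, 0, 269]) cube([1408, 116, 93]);
translate([116, 0, 1022]) cube([1408, 116, 93]);
translate([136, 116, 99]) cube([95, 16, 1016]);
translate([251, 116, 99]) cube([95, 16, 1016]);
translate([366, 116, 99]) cube([95, 16, 1016]);
translate([481, 116, 99]) cube([95, 16, 1016]);
translate([596, 116, 99]) cube([95, 16, 1016]);
translate([711, 116, 99]) cube([95, 16, 1016]);
translate([826, 116, 99]) cube([95, 16, 1016]);
translate([941, 116, 99]) cube([95, 16, 1016]);
translate([1056, 116, 99]) cube([95, 16, 1016]);
translate([1171, 116, 99]) cube([95, 16, 1016]);
translate([1286, 116, 99]) cube([95, 16, 1016]);
translate([1401, 116, 99]) cube([95, 16, 1016]);


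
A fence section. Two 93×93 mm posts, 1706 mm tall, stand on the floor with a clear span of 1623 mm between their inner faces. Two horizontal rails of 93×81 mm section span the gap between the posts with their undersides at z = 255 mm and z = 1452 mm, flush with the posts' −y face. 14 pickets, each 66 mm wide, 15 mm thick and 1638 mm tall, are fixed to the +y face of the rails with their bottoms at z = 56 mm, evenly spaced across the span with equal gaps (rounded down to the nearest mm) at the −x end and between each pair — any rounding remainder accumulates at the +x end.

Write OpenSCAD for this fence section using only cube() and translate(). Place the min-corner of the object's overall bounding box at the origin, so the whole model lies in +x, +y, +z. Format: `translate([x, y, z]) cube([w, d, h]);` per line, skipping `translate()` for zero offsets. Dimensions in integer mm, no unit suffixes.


cube([93, 93, 1706]);
translate([1716, 0, 0]) cube([93, 93, 1706]);
translate([93, 0, 255]) cube([1623, 93, 81]);
translate([93, 0, 1452]) cube([1623, 93, 81]);
translate([139, 93, 56]) cube([66, 15, 1638]);
translate([251, 93, 56]) cube([66, 15, 1638]);
translate([363, 93, 56]) cube([66, 15, 1638]);
translate([475, 93, 56]) cube([66, 15, 1638]);
translate([587, 93, 56]) cube([66, 15, 1638]);
translate([699, 93, 56]) cube([66, 15, 1638]);
translate([811, 93, 56]) cube([66, 15, 1638]);
translate([923, 93, 56]) cube([66, 15, 1638]);
translate([1035, 93, 56]) cube([66, 15, 1638]);
translate([1147, 93, 56]) cube([66, 15, 1638]);
translate([1259, 93, 56]) cube([66, 15, 1638]);
translate([1371, 93, 56]) cube([66, 15, 1638]);
translate([1483, 93, 56]) cube([66, 15, 1638]);
translate([1595, 93, 56]) cube([66, 15, 1638]);


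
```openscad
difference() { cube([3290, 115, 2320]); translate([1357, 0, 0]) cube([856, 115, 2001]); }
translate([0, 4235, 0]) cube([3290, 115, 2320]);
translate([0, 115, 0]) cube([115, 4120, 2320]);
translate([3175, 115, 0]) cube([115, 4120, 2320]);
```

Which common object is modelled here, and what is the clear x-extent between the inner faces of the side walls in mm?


A single room. The interior width is 3060 mm.

Four walls enclosing a rectangle with a door in the front wall — a room. Outside width 3290 minus two 115 mm walls gives 3060 mm.


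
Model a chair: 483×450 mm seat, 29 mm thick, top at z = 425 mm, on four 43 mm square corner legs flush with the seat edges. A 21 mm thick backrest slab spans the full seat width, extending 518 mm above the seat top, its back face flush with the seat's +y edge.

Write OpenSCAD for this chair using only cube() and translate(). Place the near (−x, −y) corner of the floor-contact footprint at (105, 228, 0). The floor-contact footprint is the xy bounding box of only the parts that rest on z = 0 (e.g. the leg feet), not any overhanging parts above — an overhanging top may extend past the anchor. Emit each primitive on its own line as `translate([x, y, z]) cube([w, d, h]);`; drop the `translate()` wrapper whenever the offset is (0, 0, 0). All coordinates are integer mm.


translate([105, 228, 396]) cube([483, 450, 29]);
translate([105, 228, 0]) cube([43, 43, 396]);
translate([545, 228, 0]) cube([43, 43, 396]);
translate([105, 635, 0]) cube([43, 43, 396]);
translate([545, 635, 0]) cube([43, 43, 396]);
translate([105, 657, 425]) cube([483, 21, 518]);


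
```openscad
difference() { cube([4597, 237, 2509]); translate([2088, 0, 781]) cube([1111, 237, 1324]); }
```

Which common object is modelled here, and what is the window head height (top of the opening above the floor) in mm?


A wall with a window opening. The window head height is 2105 mm.

A wall with a rectangular opening subtracted — a window. Sill at z = 781, opening 1324 mm tall, so the head is at 781 + 1324 = 2105 mm.


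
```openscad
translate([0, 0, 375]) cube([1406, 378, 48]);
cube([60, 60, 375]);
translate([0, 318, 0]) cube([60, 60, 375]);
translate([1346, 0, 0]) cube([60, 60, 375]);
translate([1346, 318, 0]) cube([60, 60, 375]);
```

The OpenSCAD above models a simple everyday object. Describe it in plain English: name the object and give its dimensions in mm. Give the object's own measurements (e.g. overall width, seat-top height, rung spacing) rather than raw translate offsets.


A long wooden bench with a 1406 mm (x) × 378 mm (y) seat, 48 mm thick, its top surface 423 mm above the floor. Four 60 mm square legs at the seat corners, flush with the edges, run from z = 0 to the seat underside.
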